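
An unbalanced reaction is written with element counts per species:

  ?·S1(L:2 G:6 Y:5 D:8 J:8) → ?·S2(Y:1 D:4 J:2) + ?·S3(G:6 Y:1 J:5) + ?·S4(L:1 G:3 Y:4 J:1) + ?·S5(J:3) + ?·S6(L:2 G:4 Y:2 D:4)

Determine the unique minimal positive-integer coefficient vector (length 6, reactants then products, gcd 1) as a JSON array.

L: 4·2 = 8 | 5·0+1·0+2·1+5·0+3·2 = 8
G: 4·6 = 24 | 5·0+1·6+2·3+5·0+3·4 = 24
Y: 4·5 = 20 | 5·1+1·1+2·4+5·0+3·2 = 20
D: 4·8 = 32 | 5·4+1·0+2·0+5·0+3·4 = 32
J: 4·8 = 32 | 5·2+1·5+2·1+5·3+3·0 = 32
gcd(4,5,1,2,5,3) = 1

Coefficients: [4, 5, 1, 2, 5, 3]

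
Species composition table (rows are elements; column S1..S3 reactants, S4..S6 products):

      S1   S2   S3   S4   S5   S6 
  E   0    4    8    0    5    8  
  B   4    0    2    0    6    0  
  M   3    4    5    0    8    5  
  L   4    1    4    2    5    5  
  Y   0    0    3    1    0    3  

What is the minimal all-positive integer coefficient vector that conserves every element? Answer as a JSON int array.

E: 5·0+3·4+2·8 = 28 | 3·0+4·5+1·8 = 28
B: 5·4+3·0+2·2 = 24 | 3·0+4·6+1·0 = 24
M: 5·3+3·4+2·5 = 37 | 3·0+4·8+1·5 = 37
L: 5·4+3·1+2·4 = 31 | 3·2+4·5+1·5 = 31
Y: 5·0+3·0+2·3 = 6 | 3·1+4·0+1·3 = 6
gcd(5,3,2,3,4,1) = 1

Coefficients: [5, 3, 2, 3, 4, 1]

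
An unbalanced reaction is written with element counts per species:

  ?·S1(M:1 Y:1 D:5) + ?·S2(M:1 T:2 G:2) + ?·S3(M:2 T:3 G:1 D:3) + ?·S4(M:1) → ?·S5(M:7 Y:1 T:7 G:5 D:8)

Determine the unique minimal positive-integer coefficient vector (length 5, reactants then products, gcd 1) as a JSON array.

M: 1·1+2·1+1·2+2·1 = 7 | 1·7 = 7
Y: 1·1+2·0+1·0+2·0 = 1 | 1·1 = 1
T: 1·0+2·2+1·3+2·0 = 7 | 1·7 = 7
G: 1·0+2·2+1·1+2·0 = 5 | 1·5 = 5
D: 1·5+2·0+1·3+2·0 = 8 | 1·8 = 8
gcd(1,2,1,2,1) = 1

Coefficients: [1, 2, 1, 2, 1]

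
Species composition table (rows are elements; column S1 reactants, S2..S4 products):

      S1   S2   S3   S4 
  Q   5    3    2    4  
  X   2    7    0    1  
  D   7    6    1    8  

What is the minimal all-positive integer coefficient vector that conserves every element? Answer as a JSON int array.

Coefficients: [5, 1, 5, 3]

Q: 5·5 = 25 | 1·3+5·2+3·4 = 25
X: 5·2 = 10 | 1·7+5·0+3·1 = 10
D: 5·7 = 35 | 1·6+5·1+3·8 = 35
gcd(5,1,5,3) = 1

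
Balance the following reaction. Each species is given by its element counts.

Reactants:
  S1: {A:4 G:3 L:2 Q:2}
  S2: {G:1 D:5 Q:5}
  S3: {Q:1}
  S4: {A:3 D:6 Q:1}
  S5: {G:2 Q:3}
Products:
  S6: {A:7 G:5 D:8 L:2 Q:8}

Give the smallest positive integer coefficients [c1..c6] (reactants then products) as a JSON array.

A: 5·4+2·0+3·0+5·3+4·0 = 35 | 5·7 = 35
G: 5·3+2·1+3·0+5·0+4·2 = 25 | 5·5 = 25
D: 5·0+2·5+3·0+5·6+4·0 = 40 | 5·8 = 40
L: 5·2+2·0+3·0+5·0+4·0 = 10 | 5·2 = 10
Q: 5·2+2·5+3·1+5·1+4·3 = 40 | 5·8 = 40
gcd(5,2,3,5,4,5) = 1

Coefficients: [5, 2, 3, 5, 4, 5]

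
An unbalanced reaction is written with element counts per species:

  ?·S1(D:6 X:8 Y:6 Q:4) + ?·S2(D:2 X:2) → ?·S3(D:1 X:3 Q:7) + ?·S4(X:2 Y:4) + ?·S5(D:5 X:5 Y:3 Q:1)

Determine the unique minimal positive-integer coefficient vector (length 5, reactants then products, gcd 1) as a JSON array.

D: 5·6+1·2 = 32 | 2·1+3·0+6·5 = 32
X: 5·8+1·2 = 42 | 2·3+3·2+6·5 = 42
Y: 5·6+1·0 = 30 | 2·0+3·4+6·3 = 30
Q: 5·4+1·0 = 20 | 2·7+3·0+6·1 = 20
gcd(5,1,2,3,6) = 1

Coefficients: [5, 1, 2, 3, 6]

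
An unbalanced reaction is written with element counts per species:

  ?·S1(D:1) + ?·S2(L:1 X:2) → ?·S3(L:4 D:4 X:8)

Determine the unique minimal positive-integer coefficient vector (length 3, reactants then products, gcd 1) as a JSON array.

Coefficients: [4, 4, 1]

L: 4·0+4·1 = 4 | 1·4 = 4
D: 4·1+4·0 = 4 | 1·4 = 4
X: 4·0+4·2 = 8 | 1·8 = 8
gcd(4,4,1) = 1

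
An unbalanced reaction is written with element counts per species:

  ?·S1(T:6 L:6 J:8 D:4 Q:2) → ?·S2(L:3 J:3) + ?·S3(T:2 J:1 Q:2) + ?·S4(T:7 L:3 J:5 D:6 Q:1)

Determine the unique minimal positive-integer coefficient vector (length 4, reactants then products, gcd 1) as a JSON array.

Coefficients: [3, 4, 2, 2]

T: 3·6 = 18 | 4·0+2·2+2·7 = 18
L: 3·6 = 18 | 4·3+2·0+2·3 = 18
J: 3·8 = 24 | 4·3+2·1+2·5 = 24
D: 3·4 = 12 | 4·0+2·0+2·6 = 12
Q: 3·2 = 6 | 4·0+2·2+2·1 = 6
gcd(3,4,2,2) = 1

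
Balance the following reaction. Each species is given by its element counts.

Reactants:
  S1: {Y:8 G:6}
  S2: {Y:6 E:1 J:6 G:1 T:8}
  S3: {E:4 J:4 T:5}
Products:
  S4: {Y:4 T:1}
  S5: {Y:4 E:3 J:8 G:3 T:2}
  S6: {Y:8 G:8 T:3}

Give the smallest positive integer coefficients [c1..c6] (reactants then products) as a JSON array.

Coefficients: [6, 2, 1, 5, 2, 4]

Y: 6·8+2·6+1·0 = 60 | 5·4+2·4+4·8 = 60
E: 6·0+2·1+1·4 = 6 | 5·0+2·3+4·0 = 6
J: 6·0+2·6+1·4 = 16 | 5·0+2·8+4·0 = 16
G: 6·6+2·1+1·0 = 38 | 5·0+2·3+4·8 = 38
T: 6·0+2·8+1·5 = 21 | 5·1+2·2+4·3 = 21
gcd(6,2,1,5,2,4) = 1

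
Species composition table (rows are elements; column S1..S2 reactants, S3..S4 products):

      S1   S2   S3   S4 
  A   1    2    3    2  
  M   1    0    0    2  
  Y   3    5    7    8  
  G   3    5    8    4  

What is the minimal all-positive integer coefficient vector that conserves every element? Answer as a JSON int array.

Coefficients: [2, 6, 4, 1]

A: 2·1+6·2 = 14 | 4·3+1·2 = 14
M: 2·1+6·0 = 2 | 4·0+1·2 = 2
Y: 2·3+6·5 = 36 | 4·7+1·8 = 36
G: 2·3+6·5 = 36 | 4·8+1·4 = 36
gcd(2,6,4,1) = 1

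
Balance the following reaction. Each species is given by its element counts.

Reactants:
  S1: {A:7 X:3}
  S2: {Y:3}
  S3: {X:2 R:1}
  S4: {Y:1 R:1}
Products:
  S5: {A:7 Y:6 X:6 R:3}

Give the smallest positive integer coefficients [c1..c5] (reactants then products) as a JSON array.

Coefficients: [2, 3, 3, 3, 2]

A: 2·7+3·0+3·0+3·0 = 14 | 2·7 = 14
Y: 2·0+3·3+3·0+3·1 = 12 | 2·6 = 12
X: 2·3+3·0+3·2+3·0 = 12 | 2·6 = 12
R: 2·0+3·0+3·1+3·1 = 6 | 2·3 = 6
gcd(2,3,3,3,2) = 1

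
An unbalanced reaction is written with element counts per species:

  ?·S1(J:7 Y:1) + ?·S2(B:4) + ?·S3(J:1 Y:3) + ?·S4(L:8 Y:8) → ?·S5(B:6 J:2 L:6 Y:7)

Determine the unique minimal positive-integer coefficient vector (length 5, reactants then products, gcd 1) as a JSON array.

B: 1·0+6·4+1·0+3·0 = 24 | 4·6 = 24
J: 1·7+6·0+1·1+3·0 = 8 | 4·2 = 8
L: 1·0+6·0+1·0+3·8 = 24 | 4·6 = 24
Y: 1·1+6·0+1·3+3·8 = 28 | 4·7 = 28
gcd(1,6,1,3,4) = 1

Coefficients: [1, 6, 1, 3, 4]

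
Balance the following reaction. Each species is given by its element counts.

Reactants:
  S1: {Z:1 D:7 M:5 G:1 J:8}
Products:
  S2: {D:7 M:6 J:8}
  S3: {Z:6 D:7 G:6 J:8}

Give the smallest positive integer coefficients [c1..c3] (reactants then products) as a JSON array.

Z: 6·1 = 6 | 5·0+1·6 = 6
D: 6·7 = 42 | 5·7+1·7 = 42
M: 6·5 = 30 | 5·6+1·0 = 30
G: 6·1 = 6 | 5·0+1·6 = 6
J: 6·8 = 48 | 5·8+1·8 = 48
gcd(6,5,1) = 1

Coefficients: [6, 5, 1]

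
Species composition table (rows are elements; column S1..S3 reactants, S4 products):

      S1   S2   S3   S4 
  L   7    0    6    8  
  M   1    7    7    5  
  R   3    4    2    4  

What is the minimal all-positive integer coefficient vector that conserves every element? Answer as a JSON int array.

Coefficients: [4, 1, 2, 5]

L: 4·7+1·0+2·6 = 40 | 5·8 = 40
M: 4·1+1·7+2·7 = 25 | 5·5 = 25
R: 4·3+1·4+2·2 = 20 | 5·4 = 20
gcd(4,1,2,5) = 1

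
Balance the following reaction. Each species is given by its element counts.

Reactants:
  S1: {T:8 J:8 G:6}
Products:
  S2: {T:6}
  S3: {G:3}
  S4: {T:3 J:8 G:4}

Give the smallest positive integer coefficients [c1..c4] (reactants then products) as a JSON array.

Coefficients: [6, 5, 4, 6]

T: 6·8 = 48 | 5·6+4·0+6·3 = 48
J: 6·8 = 48 | 5·0+4·0+6·8 = 48
G: 6·6 = 36 | 5·0+4·3+6·4 = 36
gcd(6,5,4,6) = 1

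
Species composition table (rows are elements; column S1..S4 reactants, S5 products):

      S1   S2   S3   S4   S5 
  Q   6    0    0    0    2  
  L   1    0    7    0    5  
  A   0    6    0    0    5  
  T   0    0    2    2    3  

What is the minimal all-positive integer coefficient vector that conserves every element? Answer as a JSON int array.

Q: 2·6+5·0+4·0+5·0 = 12 | 6·2 = 12
L: 2·1+5·0+4·7+5·0 = 30 | 6·5 = 30
A: 2·0+5·6+4·0+5·0 = 30 | 6·5 = 30
T: 2·0+5·0+4·2+5·2 = 18 | 6·3 = 18
gcd(2,5,4,5,6) = 1

Coefficients: [2, 5, 4, 5, 6]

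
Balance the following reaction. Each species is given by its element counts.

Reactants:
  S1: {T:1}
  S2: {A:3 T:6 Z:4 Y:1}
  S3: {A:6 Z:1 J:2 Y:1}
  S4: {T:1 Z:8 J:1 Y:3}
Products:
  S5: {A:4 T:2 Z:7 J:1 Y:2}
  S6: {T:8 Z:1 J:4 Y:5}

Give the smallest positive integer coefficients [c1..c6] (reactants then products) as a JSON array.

Coefficients: [4, 2, 3, 4, 6, 1]

A: 4·0+2·3+3·6+4·0 = 24 | 6·4+1·0 = 24
T: 4·1+2·6+3·0+4·1 = 20 | 6·2+1·8 = 20
Z: 4·0+2·4+3·1+4·8 = 43 | 6·7+1·1 = 43
J: 4·0+2·0+3·2+4·1 = 10 | 6·1+1·4 = 10
Y: 4·0+2·1+3·1+4·3 = 17 | 6·2+1·5 = 17
gcd(4,2,3,4,6,1) = 1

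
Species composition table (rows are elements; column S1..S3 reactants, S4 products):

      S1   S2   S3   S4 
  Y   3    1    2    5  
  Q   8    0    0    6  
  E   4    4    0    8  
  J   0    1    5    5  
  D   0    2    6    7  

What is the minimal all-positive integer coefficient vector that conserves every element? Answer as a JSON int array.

Coefficients: [3, 5, 3, 4]

Y: 3·3+5·1+3·2 = 20 | 4·5 = 20
Q: 3·8+5·0+3·0 = 24 | 4·6 = 24
E: 3·4+5·4+3·0 = 32 | 4·8 = 32
J: 3·0+5·1+3·5 = 20 | 4·5 = 20
D: 3·0+5·2+3·6 = 28 | 4·7 = 28
gcd(3,5,3,4) = 1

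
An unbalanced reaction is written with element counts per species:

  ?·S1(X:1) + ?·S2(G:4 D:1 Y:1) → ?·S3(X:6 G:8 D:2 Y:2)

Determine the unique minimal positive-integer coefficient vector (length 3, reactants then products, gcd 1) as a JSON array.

Coefficients: [6, 2, 1]

X: 6·1+2·0 = 6 | 1·6 = 6
G: 6·0+2·4 = 8 | 1·8 = 8
D: 6·0+2·1 = 2 | 1·2 = 2
Y: 6·0+2·1 = 2 | 1·2 = 2
gcd(6,2,1) = 1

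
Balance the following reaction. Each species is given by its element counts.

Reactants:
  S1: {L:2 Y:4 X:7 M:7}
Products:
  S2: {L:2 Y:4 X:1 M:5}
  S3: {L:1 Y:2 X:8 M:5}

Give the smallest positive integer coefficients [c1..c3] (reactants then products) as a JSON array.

Coefficients: [5, 3, 4]

L: 5·2 = 10 | 3·2+4·1 = 10
Y: 5·4 = 20 | 3·4+4·2 = 20
X: 5·7 = 35 | 3·1+4·8 = 35
M: 5·7 = 35 | 3·5+4·5 = 35
gcd(5,3,4) = 1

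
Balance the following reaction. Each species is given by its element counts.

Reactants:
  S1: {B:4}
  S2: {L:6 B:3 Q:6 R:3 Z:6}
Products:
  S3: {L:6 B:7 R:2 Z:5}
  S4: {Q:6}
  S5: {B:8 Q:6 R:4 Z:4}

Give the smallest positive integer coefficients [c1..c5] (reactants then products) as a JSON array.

Coefficients: [6, 4, 4, 3, 1]

L: 6·0+4·6 = 24 | 4·6+3·0+1·0 = 24
B: 6·4+4·3 = 36 | 4·7+3·0+1·8 = 36
Q: 6·0+4·6 = 24 | 4·0+3·6+1·6 = 24
R: 6·0+4·3 = 12 | 4·2+3·0+1·4 = 12
Z: 6·0+4·6 = 24 | 4·5+3·0+1·4 = 24
gcd(6,4,4,3,1) = 1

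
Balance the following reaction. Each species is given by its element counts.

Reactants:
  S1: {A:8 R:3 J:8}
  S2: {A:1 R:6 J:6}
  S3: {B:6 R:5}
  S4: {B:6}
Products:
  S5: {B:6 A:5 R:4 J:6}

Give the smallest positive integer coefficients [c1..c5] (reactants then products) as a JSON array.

Coefficients: [3, 1, 1, 4, 5]

B: 3·0+1·0+1·6+4·6 = 30 | 5·6 = 30
A: 3·8+1·1+1·0+4·0 = 25 | 5·5 = 25
R: 3·3+1·6+1·5+4·0 = 20 | 5·4 = 20
J: 3·8+1·6+1·0+4·0 = 30 | 5·6 = 30
gcd(3,1,1,4,5) = 1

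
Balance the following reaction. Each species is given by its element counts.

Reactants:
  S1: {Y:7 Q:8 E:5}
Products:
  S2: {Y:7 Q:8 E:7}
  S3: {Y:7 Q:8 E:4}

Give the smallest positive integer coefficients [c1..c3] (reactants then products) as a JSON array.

Y: 3·7 = 21 | 1·7+2·7 = 21
Q: 3·8 = 24 | 1·8+2·8 = 24
E: 3·5 = 15 | 1·7+2·4 = 15
gcd(3,1,2) = 1

Coefficients: [3, 1, 2]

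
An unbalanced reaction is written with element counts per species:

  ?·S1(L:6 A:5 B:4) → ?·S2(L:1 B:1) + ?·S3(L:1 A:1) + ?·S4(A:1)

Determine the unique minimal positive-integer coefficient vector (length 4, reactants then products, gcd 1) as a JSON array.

Coefficients: [1, 4, 2, 3]

L: 1·6 = 6 | 4·1+2·1+3·0 = 6
A: 1·5 = 5 | 4·0+2·1+3·1 = 5
B: 1·4 = 4 | 4·1+2·0+3·0 = 4
gcd(1,4,2,3) = 1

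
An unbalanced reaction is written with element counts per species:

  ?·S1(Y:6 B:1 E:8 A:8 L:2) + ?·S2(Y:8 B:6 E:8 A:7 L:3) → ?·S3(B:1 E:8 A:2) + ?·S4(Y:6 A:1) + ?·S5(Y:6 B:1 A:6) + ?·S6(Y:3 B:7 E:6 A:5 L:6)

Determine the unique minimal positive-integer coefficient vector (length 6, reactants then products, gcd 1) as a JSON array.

Coefficients: [3, 6, 6, 4, 5, 4]

Y: 3·6+6·8 = 66 | 6·0+4·6+5·6+4·3 = 66
B: 3·1+6·6 = 39 | 6·1+4·0+5·1+4·7 = 39
E: 3·8+6·8 = 72 | 6·8+4·0+5·0+4·6 = 72
A: 3·8+6·7 = 66 | 6·2+4·1+5·6+4·5 = 66
L: 3·2+6·3 = 24 | 6·0+4·0+5·0+4·6 = 24
gcd(3,6,6,4,5,4) = 1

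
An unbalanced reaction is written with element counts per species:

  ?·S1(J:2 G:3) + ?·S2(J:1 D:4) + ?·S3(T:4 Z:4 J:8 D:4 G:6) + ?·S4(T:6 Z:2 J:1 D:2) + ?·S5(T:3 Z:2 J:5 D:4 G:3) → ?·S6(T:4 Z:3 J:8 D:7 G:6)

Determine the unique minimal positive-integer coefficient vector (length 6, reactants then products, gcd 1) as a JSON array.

T: 4·0+5·0+3·4+1·6+2·3 = 24 | 6·4 = 24
Z: 4·0+5·0+3·4+1·2+2·2 = 18 | 6·3 = 18
J: 4·2+5·1+3·8+1·1+2·5 = 48 | 6·8 = 48
D: 4·0+5·4+3·4+1·2+2·4 = 42 | 6·7 = 42
G: 4·3+5·0+3·6+1·0+2·3 = 36 | 6·6 = 36
gcd(4,5,3,1,2,6) = 1

Coefficients: [4, 5, 3, 1, 2, 6]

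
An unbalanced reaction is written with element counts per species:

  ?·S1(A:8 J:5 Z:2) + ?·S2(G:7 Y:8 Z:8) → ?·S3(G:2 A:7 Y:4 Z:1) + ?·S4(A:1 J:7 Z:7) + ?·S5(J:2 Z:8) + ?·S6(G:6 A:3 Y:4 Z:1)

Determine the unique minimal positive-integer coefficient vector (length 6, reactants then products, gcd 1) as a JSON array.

G: 6·0+4·7 = 28 | 5·2+4·0+1·0+3·6 = 28
A: 6·8+4·0 = 48 | 5·7+4·1+1·0+3·3 = 48
J: 6·5+4·0 = 30 | 5·0+4·7+1·2+3·0 = 30
Y: 6·0+4·8 = 32 | 5·4+4·0+1·0+3·4 = 32
Z: 6·2+4·8 = 44 | 5·1+4·7+1·8+3·1 = 44
gcd(6,4,5,4,1,3) = 1

Coefficients: [6, 4, 5, 4, 1, 3]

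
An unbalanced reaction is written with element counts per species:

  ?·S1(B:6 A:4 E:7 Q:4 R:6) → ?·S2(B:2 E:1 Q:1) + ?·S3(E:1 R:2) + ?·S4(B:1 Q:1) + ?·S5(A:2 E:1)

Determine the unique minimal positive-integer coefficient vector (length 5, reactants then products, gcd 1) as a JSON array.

Coefficients: [1, 2, 3, 2, 2]

B: 1·6 = 6 | 2·2+3·0+2·1+2·0 = 6
A: 1·4 = 4 | 2·0+3·0+2·0+2·2 = 4
E: 1·7 = 7 | 2·1+3·1+2·0+2·1 = 7
Q: 1·4 = 4 | 2·1+3·0+2·1+2·0 = 4
R: 1·6 = 6 | 2·0+3·2+2·0+2·0 = 6
gcd(1,2,3,2,2) = 1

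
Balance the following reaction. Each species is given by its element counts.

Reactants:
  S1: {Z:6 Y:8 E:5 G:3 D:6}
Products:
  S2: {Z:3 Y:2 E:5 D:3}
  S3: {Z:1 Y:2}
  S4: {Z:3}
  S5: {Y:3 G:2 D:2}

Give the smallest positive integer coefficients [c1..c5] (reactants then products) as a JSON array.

Coefficients: [4, 4, 3, 3, 6]

Z: 4·6 = 24 | 4·3+3·1+3·3+6·0 = 24
Y: 4·8 = 32 | 4·2+3·2+3·0+6·3 = 32
E: 4·5 = 20 | 4·5+3·0+3·0+6·0 = 20
G: 4·3 = 12 | 4·0+3·0+3·0+6·2 = 12
D: 4·6 = 24 | 4·3+3·0+3·0+6·2 = 24
gcd(4,4,3,3,6) = 1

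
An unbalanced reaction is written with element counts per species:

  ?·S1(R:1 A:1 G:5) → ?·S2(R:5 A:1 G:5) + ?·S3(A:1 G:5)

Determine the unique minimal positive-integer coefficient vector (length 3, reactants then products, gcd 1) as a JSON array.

Coefficients: [5, 1, 4]

R: 5·1 = 5 | 1·5+4·0 = 5
A: 5·1 = 5 | 1·1+4·1 = 5
G: 5·5 = 25 | 1·5+4·5 = 25
gcd(5,1,4) = 1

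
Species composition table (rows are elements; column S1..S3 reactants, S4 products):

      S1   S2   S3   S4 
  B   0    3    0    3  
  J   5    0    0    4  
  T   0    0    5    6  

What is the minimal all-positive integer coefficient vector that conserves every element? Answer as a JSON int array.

B: 4·0+5·3+6·0 = 15 | 5·3 = 15
J: 4·5+5·0+6·0 = 20 | 5·4 = 20
T: 4·0+5·0+6·5 = 30 | 5·6 = 30
gcd(4,5,6,5) = 1

Coefficients: [4, 5, 6, 5]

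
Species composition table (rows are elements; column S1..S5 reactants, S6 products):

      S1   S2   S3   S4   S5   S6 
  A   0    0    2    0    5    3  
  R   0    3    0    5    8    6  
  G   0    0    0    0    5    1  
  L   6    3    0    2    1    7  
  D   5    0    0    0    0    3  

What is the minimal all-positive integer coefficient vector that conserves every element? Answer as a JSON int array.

A: 3·0+4·0+5·2+2·0+1·5 = 15 | 5·3 = 15
R: 3·0+4·3+5·0+2·5+1·8 = 30 | 5·6 = 30
G: 3·0+4·0+5·0+2·0+1·5 = 5 | 5·1 = 5
L: 3·6+4·3+5·0+2·2+1·1 = 35 | 5·7 = 35
D: 3·5+4·0+5·0+2·0+1·0 = 15 | 5·3 = 15
gcd(3,4,5,2,1,5) = 1

Coefficients: [3, 4, 5, 2, 1, 5]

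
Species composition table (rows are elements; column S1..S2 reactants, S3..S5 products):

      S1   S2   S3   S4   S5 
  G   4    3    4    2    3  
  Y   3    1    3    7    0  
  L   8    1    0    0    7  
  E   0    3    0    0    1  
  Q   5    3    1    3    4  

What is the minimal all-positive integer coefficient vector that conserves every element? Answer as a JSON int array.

G: 5·4+2·3 = 26 | 1·4+2·2+6·3 = 26
Y: 5·3+2·1 = 17 | 1·3+2·7+6·0 = 17
L: 5·8+2·1 = 42 | 1·0+2·0+6·7 = 42
E: 5·0+2·3 = 6 | 1·0+2·0+6·1 = 6
Q: 5·5+2·3 = 31 | 1·1+2·3+6·4 = 31
gcd(5,2,1,2,6) = 1

Coefficients: [5, 2, 1, 2, 6]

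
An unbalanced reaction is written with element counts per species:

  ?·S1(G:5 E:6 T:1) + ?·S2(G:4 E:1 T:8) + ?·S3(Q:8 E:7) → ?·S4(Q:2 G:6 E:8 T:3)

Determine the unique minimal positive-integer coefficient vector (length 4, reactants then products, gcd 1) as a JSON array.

Q: 4·0+1·0+1·8 = 8 | 4·2 = 8
G: 4·5+1·4+1·0 = 24 | 4·6 = 24
E: 4·6+1·1+1·7 = 32 | 4·8 = 32
T: 4·1+1·8+1·0 = 12 | 4·3 = 12
gcd(4,1,1,4) = 1

Coefficients: [4, 1, 1, 4]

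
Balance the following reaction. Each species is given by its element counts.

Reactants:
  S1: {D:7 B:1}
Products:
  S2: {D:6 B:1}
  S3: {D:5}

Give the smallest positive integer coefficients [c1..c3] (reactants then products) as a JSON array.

Coefficients: [5, 5, 1]

D: 5·7 = 35 | 5·6+1·5 = 35
B: 5·1 = 5 | 5·1+1·0 = 5
gcd(5,5,1) = 1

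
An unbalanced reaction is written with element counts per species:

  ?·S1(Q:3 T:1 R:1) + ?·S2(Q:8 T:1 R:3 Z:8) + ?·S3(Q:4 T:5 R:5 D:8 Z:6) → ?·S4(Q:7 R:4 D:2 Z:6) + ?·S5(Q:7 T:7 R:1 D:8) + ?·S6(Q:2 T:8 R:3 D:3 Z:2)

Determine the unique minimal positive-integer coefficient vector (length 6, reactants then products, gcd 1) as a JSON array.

Q: 6·3+2·8+3·4 = 46 | 5·7+1·7+2·2 = 46
T: 6·1+2·1+3·5 = 23 | 5·0+1·7+2·8 = 23
R: 6·1+2·3+3·5 = 27 | 5·4+1·1+2·3 = 27
D: 6·0+2·0+3·8 = 24 | 5·2+1·8+2·3 = 24
Z: 6·0+2·8+3·6 = 34 | 5·6+1·0+2·2 = 34
gcd(6,2,3,5,1,2) = 1

Coefficients: [6, 2, 3, 5, 1, 2]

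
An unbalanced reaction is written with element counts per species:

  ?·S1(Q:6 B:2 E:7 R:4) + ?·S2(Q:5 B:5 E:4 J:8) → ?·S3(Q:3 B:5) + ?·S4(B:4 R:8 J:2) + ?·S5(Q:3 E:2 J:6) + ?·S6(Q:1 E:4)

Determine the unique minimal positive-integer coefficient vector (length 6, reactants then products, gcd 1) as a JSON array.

Coefficients: [2, 4, 4, 1, 5, 5]

Q: 2·6+4·5 = 32 | 4·3+1·0+5·3+5·1 = 32
B: 2·2+4·5 = 24 | 4·5+1·4+5·0+5·0 = 24
E: 2·7+4·4 = 30 | 4·0+1·0+5·2+5·4 = 30
R: 2·4+4·0 = 8 | 4·0+1·8+5·0+5·0 = 8
J: 2·0+4·8 = 32 | 4·0+1·2+5·6+5·0 = 32
gcd(2,4,4,1,5,5) = 1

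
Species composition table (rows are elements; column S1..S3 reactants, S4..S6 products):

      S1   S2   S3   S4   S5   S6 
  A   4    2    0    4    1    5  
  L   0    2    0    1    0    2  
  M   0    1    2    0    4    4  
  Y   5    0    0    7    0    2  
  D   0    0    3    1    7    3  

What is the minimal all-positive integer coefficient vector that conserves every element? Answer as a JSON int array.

Coefficients: [4, 4, 6, 2, 1, 3]

A: 4·4+4·2+6·0 = 24 | 2·4+1·1+3·5 = 24
L: 4·0+4·2+6·0 = 8 | 2·1+1·0+3·2 = 8
M: 4·0+4·1+6·2 = 16 | 2·0+1·4+3·4 = 16
Y: 4·5+4·0+6·0 = 20 | 2·7+1·0+3·2 = 20
D: 4·0+4·0+6·3 = 18 | 2·1+1·7+3·3 = 18
gcd(4,4,6,2,1,3) = 1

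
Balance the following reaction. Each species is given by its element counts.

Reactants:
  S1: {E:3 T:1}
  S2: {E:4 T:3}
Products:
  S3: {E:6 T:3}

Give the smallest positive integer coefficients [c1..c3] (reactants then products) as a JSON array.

E: 6·3+3·4 = 30 | 5·6 = 30
T: 6·1+3·3 = 15 | 5·3 = 15
gcd(6,3,5) = 1

Coefficients: [6, 3, 5]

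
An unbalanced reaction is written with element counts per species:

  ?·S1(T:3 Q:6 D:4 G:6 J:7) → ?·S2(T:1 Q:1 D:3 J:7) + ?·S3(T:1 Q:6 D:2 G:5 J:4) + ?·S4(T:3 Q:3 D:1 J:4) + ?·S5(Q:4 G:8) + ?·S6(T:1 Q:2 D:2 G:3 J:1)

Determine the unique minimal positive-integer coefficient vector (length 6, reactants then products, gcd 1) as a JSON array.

Coefficients: [6, 3, 1, 3, 2, 5]

T: 6·3 = 18 | 3·1+1·1+3·3+2·0+5·1 = 18
Q: 6·6 = 36 | 3·1+1·6+3·3+2·4+5·2 = 36
D: 6·4 = 24 | 3·3+1·2+3·1+2·0+5·2 = 24
G: 6·6 = 36 | 3·0+1·5+3·0+2·8+5·3 = 36
J: 6·7 = 42 | 3·7+1·4+3·4+2·0+5·1 = 42
gcd(6,3,1,3,2,5) = 1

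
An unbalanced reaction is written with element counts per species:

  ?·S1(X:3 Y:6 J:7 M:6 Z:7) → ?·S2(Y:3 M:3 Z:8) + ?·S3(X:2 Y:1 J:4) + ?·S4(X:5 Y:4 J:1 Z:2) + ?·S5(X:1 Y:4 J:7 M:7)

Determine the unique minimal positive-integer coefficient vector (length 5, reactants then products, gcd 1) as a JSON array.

X: 6·3 = 18 | 5·0+5·2+1·5+3·1 = 18
Y: 6·6 = 36 | 5·3+5·1+1·4+3·4 = 36
J: 6·7 = 42 | 5·0+5·4+1·1+3·7 = 42
M: 6·6 = 36 | 5·3+5·0+1·0+3·7 = 36
Z: 6·7 = 42 | 5·8+5·0+1·2+3·0 = 42
gcd(6,5,5,1,3) = 1

Coefficients: [6, 5, 5, 1, 3]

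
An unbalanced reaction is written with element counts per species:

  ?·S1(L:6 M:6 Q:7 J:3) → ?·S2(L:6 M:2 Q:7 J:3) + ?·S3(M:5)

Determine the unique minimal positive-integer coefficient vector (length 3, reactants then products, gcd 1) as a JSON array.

L: 5·6 = 30 | 5·6+4·0 = 30
M: 5·6 = 30 | 5·2+4·5 = 30
Q: 5·7 = 35 | 5·7+4·0 = 35
J: 5·3 = 15 | 5·3+4·0 = 15
gcd(5,5,4) = 1

Coefficients: [5, 5, 4]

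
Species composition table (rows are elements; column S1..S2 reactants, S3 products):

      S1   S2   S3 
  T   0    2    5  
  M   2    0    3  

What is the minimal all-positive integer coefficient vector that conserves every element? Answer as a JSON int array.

Coefficients: [3, 5, 2]

T: 3·0+5·2 = 10 | 2·5 = 10
M: 3·2+5·0 = 6 | 2·3 = 6
gcd(3,5,2) = 1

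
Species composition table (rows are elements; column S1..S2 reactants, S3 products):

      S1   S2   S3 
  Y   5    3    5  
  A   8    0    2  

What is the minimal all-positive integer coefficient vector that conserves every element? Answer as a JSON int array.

Y: 1·5+5·3 = 20 | 4·5 = 20
A: 1·8+5·0 = 8 | 4·2 = 8
gcd(1,5,4) = 1

Coefficients: [1, 5, 4]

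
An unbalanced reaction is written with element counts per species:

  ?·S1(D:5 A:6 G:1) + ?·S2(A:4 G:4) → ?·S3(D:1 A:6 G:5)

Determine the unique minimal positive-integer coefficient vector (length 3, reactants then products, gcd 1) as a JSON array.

D: 1·5+6·0 = 5 | 5·1 = 5
A: 1·6+6·4 = 30 | 5·6 = 30
G: 1·1+6·4 = 25 | 5·5 = 25
gcd(1,6,5) = 1

Coefficients: [1, 6, 5]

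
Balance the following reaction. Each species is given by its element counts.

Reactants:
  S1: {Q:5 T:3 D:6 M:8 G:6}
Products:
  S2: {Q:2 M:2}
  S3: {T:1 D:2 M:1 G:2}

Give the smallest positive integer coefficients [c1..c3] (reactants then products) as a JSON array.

Coefficients: [2, 5, 6]

Q: 2·5 = 10 | 5·2+6·0 = 10
T: 2·3 = 6 | 5·0+6·1 = 6
D: 2·6 = 12 | 5·0+6·2 = 12
M: 2·8 = 16 | 5·2+6·1 = 16
G: 2·6 = 12 | 5·0+6·2 = 12
gcd(2,5,6) = 1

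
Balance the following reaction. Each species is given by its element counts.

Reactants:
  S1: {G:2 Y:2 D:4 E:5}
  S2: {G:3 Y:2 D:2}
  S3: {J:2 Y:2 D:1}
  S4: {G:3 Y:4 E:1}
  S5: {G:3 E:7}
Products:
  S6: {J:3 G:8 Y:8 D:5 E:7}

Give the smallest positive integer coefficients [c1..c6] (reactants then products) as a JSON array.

J: 1·0+5·0+6·2+2·0+3·0 = 12 | 4·3 = 12
G: 1·2+5·3+6·0+2·3+3·3 = 32 | 4·8 = 32
Y: 1·2+5·2+6·2+2·4+3·0 = 32 | 4·8 = 32
D: 1·4+5·2+6·1+2·0+3·0 = 20 | 4·5 = 20
E: 1·5+5·0+6·0+2·1+3·7 = 28 | 4·7 = 28
gcd(1,5,6,2,3,4) = 1

Coefficients: [1, 5, 6, 2, 3, 4]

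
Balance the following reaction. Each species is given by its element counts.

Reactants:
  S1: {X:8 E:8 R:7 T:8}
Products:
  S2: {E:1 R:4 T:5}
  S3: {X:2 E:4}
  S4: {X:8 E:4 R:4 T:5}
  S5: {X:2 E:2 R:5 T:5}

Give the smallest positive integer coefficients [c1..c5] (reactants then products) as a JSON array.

Coefficients: [5, 2, 5, 3, 3]

X: 5·8 = 40 | 2·0+5·2+3·8+3·2 = 40
E: 5·8 = 40 | 2·1+5·4+3·4+3·2 = 40
R: 5·7 = 35 | 2·4+5·0+3·4+3·5 = 35
T: 5·8 = 40 | 2·5+5·0+3·5+3·5 = 40
gcd(5,2,5,3,3) = 1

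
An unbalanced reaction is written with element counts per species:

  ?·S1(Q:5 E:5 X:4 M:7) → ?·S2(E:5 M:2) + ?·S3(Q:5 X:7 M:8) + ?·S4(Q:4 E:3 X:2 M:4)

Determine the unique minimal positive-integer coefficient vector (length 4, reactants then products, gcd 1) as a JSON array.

Coefficients: [6, 3, 2, 5]

Q: 6·5 = 30 | 3·0+2·5+5·4 = 30
E: 6·5 = 30 | 3·5+2·0+5·3 = 30
X: 6·4 = 24 | 3·0+2·7+5·2 = 24
M: 6·7 = 42 | 3·2+2·8+5·4 = 42
gcd(6,3,2,5) = 1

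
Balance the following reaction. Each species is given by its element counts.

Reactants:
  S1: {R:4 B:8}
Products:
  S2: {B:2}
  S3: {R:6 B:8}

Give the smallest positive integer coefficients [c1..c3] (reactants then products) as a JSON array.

R: 3·4 = 12 | 4·0+2·6 = 12
B: 3·8 = 24 | 4·2+2·8 = 24
gcd(3,4,2) = 1

Coefficients: [3, 4, 2]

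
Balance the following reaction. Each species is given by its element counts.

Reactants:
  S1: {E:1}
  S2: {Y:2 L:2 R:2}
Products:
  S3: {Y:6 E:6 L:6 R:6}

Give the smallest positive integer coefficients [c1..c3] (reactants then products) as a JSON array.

Coefficients: [6, 3, 1]

Y: 6·0+3·2 = 6 | 1·6 = 6
E: 6·1+3·0 = 6 | 1·6 = 6
L: 6·0+3·2 = 6 | 1·6 = 6
R: 6·0+3·2 = 6 | 1·6 = 6
gcd(6,3,1) = 1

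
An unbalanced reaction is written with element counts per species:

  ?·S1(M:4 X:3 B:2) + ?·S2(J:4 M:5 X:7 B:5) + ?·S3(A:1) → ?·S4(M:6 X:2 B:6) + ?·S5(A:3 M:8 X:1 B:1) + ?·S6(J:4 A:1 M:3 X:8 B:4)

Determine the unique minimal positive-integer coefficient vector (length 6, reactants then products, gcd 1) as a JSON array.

J: 2·0+3·4+6·0 = 12 | 1·0+1·0+3·4 = 12
A: 2·0+3·0+6·1 = 6 | 1·0+1·3+3·1 = 6
M: 2·4+3·5+6·0 = 23 | 1·6+1·8+3·3 = 23
X: 2·3+3·7+6·0 = 27 | 1·2+1·1+3·8 = 27
B: 2·2+3·5+6·0 = 19 | 1·6+1·1+3·4 = 19
gcd(2,3,6,1,1,3) = 1

Coefficients: [2, 3, 6, 1, 1, 3]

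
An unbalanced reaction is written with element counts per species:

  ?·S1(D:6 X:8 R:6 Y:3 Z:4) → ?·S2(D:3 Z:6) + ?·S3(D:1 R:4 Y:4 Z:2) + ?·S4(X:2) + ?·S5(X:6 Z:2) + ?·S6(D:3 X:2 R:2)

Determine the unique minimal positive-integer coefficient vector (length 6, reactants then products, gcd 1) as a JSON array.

D: 4·6 = 24 | 1·3+3·1+4·0+2·0+6·3 = 24
X: 4·8 = 32 | 1·0+3·0+4·2+2·6+6·2 = 32
R: 4·6 = 24 | 1·0+3·4+4·0+2·0+6·2 = 24
Y: 4·3 = 12 | 1·0+3·4+4·0+2·0+6·0 = 12
Z: 4·4 = 16 | 1·6+3·2+4·0+2·2+6·0 = 16
gcd(4,1,3,4,2,6) = 1

Coefficients: [4, 1, 3, 4, 2, 6]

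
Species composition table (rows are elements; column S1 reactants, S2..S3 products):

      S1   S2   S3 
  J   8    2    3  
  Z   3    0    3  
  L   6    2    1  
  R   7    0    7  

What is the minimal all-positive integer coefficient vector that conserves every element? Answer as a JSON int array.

J: 2·8 = 16 | 5·2+2·3 = 16
Z: 2·3 = 6 | 5·0+2·3 = 6
L: 2·6 = 12 | 5·2+2·1 = 12
R: 2·7 = 14 | 5·0+2·7 = 14
gcd(2,5,2) = 1

Coefficients: [2, 5, 2]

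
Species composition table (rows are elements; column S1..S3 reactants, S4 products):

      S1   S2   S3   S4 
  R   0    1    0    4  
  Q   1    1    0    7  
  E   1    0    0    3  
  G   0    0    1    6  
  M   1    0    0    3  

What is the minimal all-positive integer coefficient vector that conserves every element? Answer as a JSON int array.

R: 3·0+4·1+6·0 = 4 | 1·4 = 4
Q: 3·1+4·1+6·0 = 7 | 1·7 = 7
E: 3·1+4·0+6·0 = 3 | 1·3 = 3
G: 3·0+4·0+6·1 = 6 | 1·6 = 6
M: 3·1+4·0+6·0 = 3 | 1·3 = 3
gcd(3,4,6,1) = 1

Coefficients: [3, 4, 6, 1]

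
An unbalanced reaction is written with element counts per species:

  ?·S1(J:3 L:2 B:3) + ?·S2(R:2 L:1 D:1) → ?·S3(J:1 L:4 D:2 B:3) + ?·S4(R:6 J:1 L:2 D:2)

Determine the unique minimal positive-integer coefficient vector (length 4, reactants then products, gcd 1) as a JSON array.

Coefficients: [1, 6, 1, 2]

R: 1·0+6·2 = 12 | 1·0+2·6 = 12
J: 1·3+6·0 = 3 | 1·1+2·1 = 3
L: 1·2+6·1 = 8 | 1·4+2·2 = 8
D: 1·0+6·1 = 6 | 1·2+2·2 = 6
B: 1·3+6·0 = 3 | 1·3+2·0 = 3
gcd(1,6,1,2) = 1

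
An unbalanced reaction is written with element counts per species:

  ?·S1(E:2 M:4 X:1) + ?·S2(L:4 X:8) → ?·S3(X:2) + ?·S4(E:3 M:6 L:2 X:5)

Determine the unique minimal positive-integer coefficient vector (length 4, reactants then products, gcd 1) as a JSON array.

E: 6·2+2·0 = 12 | 1·0+4·3 = 12
M: 6·4+2·0 = 24 | 1·0+4·6 = 24
L: 6·0+2·4 = 8 | 1·0+4·2 = 8
X: 6·1+2·8 = 22 | 1·2+4·5 = 22
gcd(6,2,1,4) = 1

Coefficients: [6, 2, 1, 4]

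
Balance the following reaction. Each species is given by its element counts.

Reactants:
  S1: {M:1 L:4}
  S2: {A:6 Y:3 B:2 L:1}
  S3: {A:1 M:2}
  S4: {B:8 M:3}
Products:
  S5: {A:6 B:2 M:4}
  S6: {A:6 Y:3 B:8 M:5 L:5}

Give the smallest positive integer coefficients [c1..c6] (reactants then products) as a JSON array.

A: 5·0+5·6+6·1+4·0 = 36 | 1·6+5·6 = 36
Y: 5·0+5·3+6·0+4·0 = 15 | 1·0+5·3 = 15
B: 5·0+5·2+6·0+4·8 = 42 | 1·2+5·8 = 42
M: 5·1+5·0+6·2+4·3 = 29 | 1·4+5·5 = 29
L: 5·4+5·1+6·0+4·0 = 25 | 1·0+5·5 = 25
gcd(5,5,6,4,1,5) = 1

Coefficients: [5, 5, 6, 4, 1, 5]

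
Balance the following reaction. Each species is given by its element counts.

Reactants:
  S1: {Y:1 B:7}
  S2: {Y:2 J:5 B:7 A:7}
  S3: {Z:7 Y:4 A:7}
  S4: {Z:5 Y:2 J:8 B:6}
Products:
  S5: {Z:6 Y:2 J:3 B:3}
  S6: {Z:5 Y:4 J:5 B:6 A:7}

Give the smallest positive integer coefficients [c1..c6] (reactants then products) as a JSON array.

Coefficients: [2, 1, 5, 5, 5, 6]

Z: 2·0+1·0+5·7+5·5 = 60 | 5·6+6·5 = 60
Y: 2·1+1·2+5·4+5·2 = 34 | 5·2+6·4 = 34
J: 2·0+1·5+5·0+5·8 = 45 | 5·3+6·5 = 45
B: 2·7+1·7+5·0+5·6 = 51 | 5·3+6·6 = 51
A: 2·0+1·7+5·7+5·0 = 42 | 5·0+6·7 = 42
gcd(2,1,5,5,5,6) = 1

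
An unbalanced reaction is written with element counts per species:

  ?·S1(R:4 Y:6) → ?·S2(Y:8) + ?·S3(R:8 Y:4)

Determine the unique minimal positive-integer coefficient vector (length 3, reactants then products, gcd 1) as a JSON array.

Coefficients: [2, 1, 1]

R: 2·4 = 8 | 1·0+1·8 = 8
Y: 2·6 = 12 | 1·8+1·4 = 12
gcd(2,1,1) = 1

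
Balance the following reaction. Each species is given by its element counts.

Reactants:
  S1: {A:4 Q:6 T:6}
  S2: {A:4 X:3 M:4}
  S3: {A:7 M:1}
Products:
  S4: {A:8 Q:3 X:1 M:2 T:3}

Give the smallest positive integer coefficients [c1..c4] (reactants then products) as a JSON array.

Coefficients: [3, 2, 4, 6]

A: 3·4+2·4+4·7 = 48 | 6·8 = 48
Q: 3·6+2·0+4·0 = 18 | 6·3 = 18
X: 3·0+2·3+4·0 = 6 | 6·1 = 6
M: 3·0+2·4+4·1 = 12 | 6·2 = 12
T: 3·6+2·0+4·0 = 18 | 6·3 = 18
gcd(3,2,4,6) = 1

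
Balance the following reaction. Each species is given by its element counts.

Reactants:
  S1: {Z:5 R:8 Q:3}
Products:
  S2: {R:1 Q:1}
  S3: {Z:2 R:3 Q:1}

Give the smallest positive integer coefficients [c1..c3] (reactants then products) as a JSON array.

Coefficients: [2, 1, 5]

Z: 2·5 = 10 | 1·0+5·2 = 10
R: 2·8 = 16 | 1·1+5·3 = 16
Q: 2·3 = 6 | 1·1+5·1 = 6
gcd(2,1,5) = 1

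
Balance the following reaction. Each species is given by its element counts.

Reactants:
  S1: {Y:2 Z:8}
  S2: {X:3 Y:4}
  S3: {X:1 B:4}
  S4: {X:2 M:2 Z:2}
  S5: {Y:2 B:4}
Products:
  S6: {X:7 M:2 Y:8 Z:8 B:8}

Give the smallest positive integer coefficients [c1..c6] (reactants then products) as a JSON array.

Coefficients: [3, 5, 5, 4, 3, 4]

X: 3·0+5·3+5·1+4·2+3·0 = 28 | 4·7 = 28
M: 3·0+5·0+5·0+4·2+3·0 = 8 | 4·2 = 8
Y: 3·2+5·4+5·0+4·0+3·2 = 32 | 4·8 = 32
Z: 3·8+5·0+5·0+4·2+3·0 = 32 | 4·8 = 32
B: 3·0+5·0+5·4+4·0+3·4 = 32 | 4·8 = 32
gcd(3,5,5,4,3,4) = 1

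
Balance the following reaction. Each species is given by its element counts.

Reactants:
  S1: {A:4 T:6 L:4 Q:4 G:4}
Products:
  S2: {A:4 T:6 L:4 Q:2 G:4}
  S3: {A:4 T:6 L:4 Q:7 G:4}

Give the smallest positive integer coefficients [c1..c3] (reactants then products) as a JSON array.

A: 5·4 = 20 | 3·4+2·4 = 20
T: 5·6 = 30 | 3·6+2·6 = 30
L: 5·4 = 20 | 3·4+2·4 = 20
Q: 5·4 = 20 | 3·2+2·7 = 20
G: 5·4 = 20 | 3·4+2·4 = 20
gcd(5,3,2) = 1

Coefficients: [5, 3, 2]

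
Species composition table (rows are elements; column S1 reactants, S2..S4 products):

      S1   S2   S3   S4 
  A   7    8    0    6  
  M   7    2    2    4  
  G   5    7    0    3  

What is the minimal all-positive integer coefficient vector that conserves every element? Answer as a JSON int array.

A: 2·7 = 14 | 1·8+4·0+1·6 = 14
M: 2·7 = 14 | 1·2+4·2+1·4 = 14
G: 2·5 = 10 | 1·7+4·0+1·3 = 10
gcd(2,1,4,1) = 1

Coefficients: [2, 1, 4, 1]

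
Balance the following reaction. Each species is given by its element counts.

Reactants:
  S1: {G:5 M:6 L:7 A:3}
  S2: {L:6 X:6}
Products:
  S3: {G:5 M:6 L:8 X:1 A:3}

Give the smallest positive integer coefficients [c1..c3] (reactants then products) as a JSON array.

Coefficients: [6, 1, 6]

G: 6·5+1·0 = 30 | 6·5 = 30
M: 6·6+1·0 = 36 | 6·6 = 36
L: 6·7+1·6 = 48 | 6·8 = 48
X: 6·0+1·6 = 6 | 6·1 = 6
A: 6·3+1·0 = 18 | 6·3 = 18
gcd(6,1,6) = 1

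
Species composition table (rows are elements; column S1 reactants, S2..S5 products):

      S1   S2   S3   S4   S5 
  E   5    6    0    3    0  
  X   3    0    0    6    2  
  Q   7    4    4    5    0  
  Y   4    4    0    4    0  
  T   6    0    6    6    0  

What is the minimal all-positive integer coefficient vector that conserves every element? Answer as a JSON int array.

Coefficients: [6, 4, 4, 2, 3]

E: 6·5 = 30 | 4·6+4·0+2·3+3·0 = 30
X: 6·3 = 18 | 4·0+4·0+2·6+3·2 = 18
Q: 6·7 = 42 | 4·4+4·4+2·5+3·0 = 42
Y: 6·4 = 24 | 4·4+4·0+2·4+3·0 = 24
T: 6·6 = 36 | 4·0+4·6+2·6+3·0 = 36
gcd(6,4,4,2,3) = 1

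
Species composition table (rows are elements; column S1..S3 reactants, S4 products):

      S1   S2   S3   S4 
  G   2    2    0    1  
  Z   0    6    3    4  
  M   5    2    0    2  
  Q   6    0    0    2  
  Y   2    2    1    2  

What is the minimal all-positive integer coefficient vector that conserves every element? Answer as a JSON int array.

G: 2·2+1·2+6·0 = 6 | 6·1 = 6
Z: 2·0+1·6+6·3 = 24 | 6·4 = 24
M: 2·5+1·2+6·0 = 12 | 6·2 = 12
Q: 2·6+1·0+6·0 = 12 | 6·2 = 12
Y: 2·2+1·2+6·1 = 12 | 6·2 = 12
gcd(2,1,6,6) = 1

Coefficients: [2, 1, 6, 6]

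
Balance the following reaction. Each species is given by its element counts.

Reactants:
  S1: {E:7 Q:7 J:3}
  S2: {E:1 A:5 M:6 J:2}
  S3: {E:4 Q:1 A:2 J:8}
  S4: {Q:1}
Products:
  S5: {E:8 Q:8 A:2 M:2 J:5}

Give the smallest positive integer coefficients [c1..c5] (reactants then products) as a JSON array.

Coefficients: [6, 2, 1, 5, 6]

E: 6·7+2·1+1·4+5·0 = 48 | 6·8 = 48
Q: 6·7+2·0+1·1+5·1 = 48 | 6·8 = 48
A: 6·0+2·5+1·2+5·0 = 12 | 6·2 = 12
M: 6·0+2·6+1·0+5·0 = 12 | 6·2 = 12
J: 6·3+2·2+1·8+5·0 = 30 | 6·5 = 30
gcd(6,2,1,5,6) = 1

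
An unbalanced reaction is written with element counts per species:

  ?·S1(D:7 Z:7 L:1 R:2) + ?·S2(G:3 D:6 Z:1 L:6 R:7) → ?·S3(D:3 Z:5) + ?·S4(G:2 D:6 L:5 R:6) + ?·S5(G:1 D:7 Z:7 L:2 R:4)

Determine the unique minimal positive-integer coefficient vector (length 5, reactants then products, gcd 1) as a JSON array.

G: 5·0+4·3 = 12 | 5·0+5·2+2·1 = 12
D: 5·7+4·6 = 59 | 5·3+5·6+2·7 = 59
Z: 5·7+4·1 = 39 | 5·5+5·0+2·7 = 39
L: 5·1+4·6 = 29 | 5·0+5·5+2·2 = 29
R: 5·2+4·7 = 38 | 5·0+5·6+2·4 = 38
gcd(5,4,5,5,2) = 1

Coefficients: [5, 4, 5, 5, 2]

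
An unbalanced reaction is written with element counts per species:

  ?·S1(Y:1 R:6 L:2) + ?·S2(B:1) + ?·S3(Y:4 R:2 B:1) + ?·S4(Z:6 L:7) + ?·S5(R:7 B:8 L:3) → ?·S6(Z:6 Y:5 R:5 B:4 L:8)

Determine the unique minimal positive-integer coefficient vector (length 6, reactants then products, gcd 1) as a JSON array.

Coefficients: [1, 6, 6, 5, 1, 5]

Z: 1·0+6·0+6·0+5·6+1·0 = 30 | 5·6 = 30
Y: 1·1+6·0+6·4+5·0+1·0 = 25 | 5·5 = 25
R: 1·6+6·0+6·2+5·0+1·7 = 25 | 5·5 = 25
B: 1·0+6·1+6·1+5·0+1·8 = 20 | 5·4 = 20
L: 1·2+6·0+6·0+5·7+1·3 = 40 | 5·8 = 40
gcd(1,6,6,5,1,5) = 1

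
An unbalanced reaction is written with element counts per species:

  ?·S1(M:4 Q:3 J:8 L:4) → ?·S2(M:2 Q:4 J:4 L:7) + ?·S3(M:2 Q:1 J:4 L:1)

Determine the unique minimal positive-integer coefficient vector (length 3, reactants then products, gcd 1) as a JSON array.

M: 3·4 = 12 | 1·2+5·2 = 12
Q: 3·3 = 9 | 1·4+5·1 = 9
J: 3·8 = 24 | 1·4+5·4 = 24
L: 3·4 = 12 | 1·7+5·1 = 12
gcd(3,1,5) = 1

Coefficients: [3, 1, 5]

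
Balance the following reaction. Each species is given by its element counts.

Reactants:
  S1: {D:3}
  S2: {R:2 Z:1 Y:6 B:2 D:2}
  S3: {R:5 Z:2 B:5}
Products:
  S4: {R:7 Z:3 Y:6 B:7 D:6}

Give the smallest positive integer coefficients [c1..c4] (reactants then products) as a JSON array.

Coefficients: [4, 3, 3, 3]

R: 4·0+3·2+3·5 = 21 | 3·7 = 21
Z: 4·0+3·1+3·2 = 9 | 3·3 = 9
Y: 4·0+3·6+3·0 = 18 | 3·6 = 18
B: 4·0+3·2+3·5 = 21 | 3·7 = 21
D: 4·3+3·2+3·0 = 18 | 3·6 = 18
gcd(4,3,3,3) = 1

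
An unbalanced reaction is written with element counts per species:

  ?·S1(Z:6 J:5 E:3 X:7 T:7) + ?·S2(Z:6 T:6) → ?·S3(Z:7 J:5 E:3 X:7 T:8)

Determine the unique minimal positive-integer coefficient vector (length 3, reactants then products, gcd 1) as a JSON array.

Z: 6·6+1·6 = 42 | 6·7 = 42
J: 6·5+1·0 = 30 | 6·5 = 30
E: 6·3+1·0 = 18 | 6·3 = 18
X: 6·7+1·0 = 42 | 6·7 = 42
T: 6·7+1·6 = 48 | 6·8 = 48
gcd(6,1,6) = 1

Coefficients: [6, 1, 6]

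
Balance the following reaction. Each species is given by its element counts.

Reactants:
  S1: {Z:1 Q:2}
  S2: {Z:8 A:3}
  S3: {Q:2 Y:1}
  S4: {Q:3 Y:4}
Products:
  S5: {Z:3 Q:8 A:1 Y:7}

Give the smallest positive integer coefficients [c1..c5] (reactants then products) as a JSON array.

Z: 1·1+1·8+5·0+4·0 = 9 | 3·3 = 9
Q: 1·2+1·0+5·2+4·3 = 24 | 3·8 = 24
A: 1·0+1·3+5·0+4·0 = 3 | 3·1 = 3
Y: 1·0+1·0+5·1+4·4 = 21 | 3·7 = 21
gcd(1,1,5,4,3) = 1

Coefficients: [1, 1, 5, 4, 3]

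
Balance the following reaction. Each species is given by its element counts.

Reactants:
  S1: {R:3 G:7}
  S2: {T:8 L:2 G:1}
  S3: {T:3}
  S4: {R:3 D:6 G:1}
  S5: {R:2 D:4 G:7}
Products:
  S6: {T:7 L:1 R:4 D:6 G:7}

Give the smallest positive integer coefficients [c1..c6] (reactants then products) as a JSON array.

Coefficients: [2, 3, 6, 4, 3, 6]

T: 2·0+3·8+6·3+4·0+3·0 = 42 | 6·7 = 42
L: 2·0+3·2+6·0+4·0+3·0 = 6 | 6·1 = 6
R: 2·3+3·0+6·0+4·3+3·2 = 24 | 6·4 = 24
D: 2·0+3·0+6·0+4·6+3·4 = 36 | 6·6 = 36
G: 2·7+3·1+6·0+4·1+3·7 = 42 | 6·7 = 42
gcd(2,3,6,4,3,6) = 1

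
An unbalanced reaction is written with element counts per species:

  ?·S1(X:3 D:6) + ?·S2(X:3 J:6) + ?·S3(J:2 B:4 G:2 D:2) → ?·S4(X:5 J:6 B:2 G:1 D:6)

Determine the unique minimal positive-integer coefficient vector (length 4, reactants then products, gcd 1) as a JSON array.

Coefficients: [5, 5, 3, 6]

X: 5·3+5·3+3·0 = 30 | 6·5 = 30
J: 5·0+5·6+3·2 = 36 | 6·6 = 36
B: 5·0+5·0+3·4 = 12 | 6·2 = 12
G: 5·0+5·0+3·2 = 6 | 6·1 = 6
D: 5·6+5·0+3·2 = 36 | 6·6 = 36
gcd(5,5,3,6) = 1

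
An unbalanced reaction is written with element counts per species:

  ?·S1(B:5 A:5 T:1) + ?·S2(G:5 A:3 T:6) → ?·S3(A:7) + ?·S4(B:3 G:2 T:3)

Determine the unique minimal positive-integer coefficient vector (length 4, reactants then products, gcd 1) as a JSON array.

Coefficients: [3, 2, 3, 5]

B: 3·5+2·0 = 15 | 3·0+5·3 = 15
G: 3·0+2·5 = 10 | 3·0+5·2 = 10
A: 3·5+2·3 = 21 | 3·7+5·0 = 21
T: 3·1+2·6 = 15 | 3·0+5·3 = 15
gcd(3,2,3,5) = 1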